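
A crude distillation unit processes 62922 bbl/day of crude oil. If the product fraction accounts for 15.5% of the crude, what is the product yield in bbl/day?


Crude throughput = 62922 bbl/day
Fraction yield = 15.5%
yield = throughput * fraction / 100
yield = 62922 * 15.5 / 100 = 9752.91

9752.91 bbl/day


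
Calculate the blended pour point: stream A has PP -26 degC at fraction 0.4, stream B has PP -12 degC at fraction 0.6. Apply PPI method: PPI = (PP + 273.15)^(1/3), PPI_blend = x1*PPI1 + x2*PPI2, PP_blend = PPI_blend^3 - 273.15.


PPI_1 = (-26 + 273.15)^(1/3) = 6.275575
PPI_2 = (-12 + 273.15)^(1/3) = 6.391901
PPI_blend = 0.4 * 6.275575 + 0.6 * 6.391901 = 6.345371
PP_blend = 6.345371^3 - 273.15 = 255.4883 - 273.15 = -17.66

-17.66 degC


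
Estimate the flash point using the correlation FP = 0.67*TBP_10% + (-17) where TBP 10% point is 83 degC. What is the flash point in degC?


FP = 0.67 * 83 + (-17) = 38.61

38.61 degC


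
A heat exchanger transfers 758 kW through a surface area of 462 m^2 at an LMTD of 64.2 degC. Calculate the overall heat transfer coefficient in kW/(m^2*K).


From Q = U*A*LMTD, U = Q / (A * LMTD)
U = 758 / (462 * 64.2) = 758 / 29660.4 = 0.02556

0.02556 kW/(m^2*K)


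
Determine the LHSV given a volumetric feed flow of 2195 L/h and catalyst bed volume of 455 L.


LHSV = volumetric feed rate / catalyst volume
= 2195 L/h / 455 L
= 4.824 h^-1

4.824 h^-1


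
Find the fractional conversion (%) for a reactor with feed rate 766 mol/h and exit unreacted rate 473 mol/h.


X = (F_in - F_out) / F_in * 100
Moles reacted = 766 - 473 = 293
X = 293 / 766 * 100
= 0.3825 * 100
= 38.25 %

38.25 %


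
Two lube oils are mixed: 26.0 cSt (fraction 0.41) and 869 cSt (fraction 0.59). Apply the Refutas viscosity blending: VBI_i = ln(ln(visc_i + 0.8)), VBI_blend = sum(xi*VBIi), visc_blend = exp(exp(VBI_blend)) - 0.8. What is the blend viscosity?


Refutas method: VBN_i = 14.534*ln(ln(visc_i + 0.8)) + 10.975, blended linearly by mass fraction; since VBN is linear in VBI_i = ln(ln(visc_i + 0.8)) and the fractions sum to 1, blend VBI directly: visc = exp(exp(VBI_blend)) - 0.8
VBI_1 = ln(ln(26.0 + 0.8)) = 1.1904
VBI_2 = ln(ln(869 + 0.8)) = 1.91224
VBI_blend = 0.41 * 1.1904 + 0.59 * 1.91224 = 1.61629
visc_blend = exp(exp(1.61629)) - 0.8 = 152.8

152.8 cSt


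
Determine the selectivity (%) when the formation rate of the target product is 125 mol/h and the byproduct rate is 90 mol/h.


Selectivity = desired / (desired + undesired) * 100
Total products = 125 + 90 = 215 mol/h
S = 125 / 215 * 100
= 0.5814 * 100
= 58.14 %

58.14 %


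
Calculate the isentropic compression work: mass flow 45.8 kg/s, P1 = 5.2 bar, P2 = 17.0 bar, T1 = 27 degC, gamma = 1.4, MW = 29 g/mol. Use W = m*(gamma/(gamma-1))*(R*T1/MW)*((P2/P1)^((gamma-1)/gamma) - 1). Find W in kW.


Isentropic work: W = m*(gamma/(gamma-1))*(R*T1/MW)*((P2/P1)^((gamma-1)/gamma) - 1)
T1 = 27 + 273.15 = 300.15 K
Pressure ratio = 17.0 / 5.2 = 3.26923
Exponent = (1.4 - 1)/1.4 = 0.285714
(P2/P1)^exp - 1 = 3.26923^0.285714 - 1 = 0.402763
W = 45.8 * 1.4 / 0.4 * 8.314 * 300.15 / 29 * 0.402763 = 5556

5556 kW


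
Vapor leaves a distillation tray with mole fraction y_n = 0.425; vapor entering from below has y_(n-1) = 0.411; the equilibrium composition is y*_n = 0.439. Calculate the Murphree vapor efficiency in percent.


Murphree vapor efficiency: EMV = (y_n - y_(n-1)) / (y*_n - y_(n-1)) * 100
EMV = (0.425 - 0.411) / (0.439 - 0.411) * 100 = 0.014 / 0.028 * 100 = 50.00

50.00 %


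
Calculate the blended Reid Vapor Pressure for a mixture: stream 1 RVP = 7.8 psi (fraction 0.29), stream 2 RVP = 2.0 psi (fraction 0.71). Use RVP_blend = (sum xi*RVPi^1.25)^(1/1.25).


Chevron index: RVP_blend = (sum xi*RVPi^1.25)^(1/1.25)
RVP^1.25 terms: 0.29 * 7.8^1.25 + 0.71 * 2.0^1.25 = 5.46889
RVP_blend = 5.46889^(1/1.25) = 3.893

3.893 psi


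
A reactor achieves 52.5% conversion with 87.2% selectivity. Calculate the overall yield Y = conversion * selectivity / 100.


Overall yield = conversion (%) * selectivity (%) / 100
Conversion = 52.5%, Selectivity = 87.2%
Y = 52.5 * 87.2 / 100
= 45.78 %

45.78 %


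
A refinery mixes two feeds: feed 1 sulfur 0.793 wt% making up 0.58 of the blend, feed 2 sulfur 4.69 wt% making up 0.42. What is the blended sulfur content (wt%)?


Linear sulfur blending: S_blend = x1*S1 + x2*S2
Contribution 1: 0.58 * 0.793 = 0.45994 wt%
Contribution 2: 0.42 * 4.69 = 1.9698 wt%
S_blend = 0.45994 + 1.9698 = 2.42974

2.42974 wt%


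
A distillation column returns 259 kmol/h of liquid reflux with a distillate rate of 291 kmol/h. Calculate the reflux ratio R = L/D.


Reflux ratio definition: R = L / D (liquid returned / distillate withdrawn)
L = 259 kmol/h, D = 291 kmol/h
R = 259 / 291 = 0.8900

0.8900


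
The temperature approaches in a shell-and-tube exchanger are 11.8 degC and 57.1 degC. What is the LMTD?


LMTD = (dT1 - dT2) / ln(dT1/dT2)
= (11.8 - 57.1) / ln(11.8 / 57.1) = -45.3 / -1.5767 = 28.73

28.73 degC


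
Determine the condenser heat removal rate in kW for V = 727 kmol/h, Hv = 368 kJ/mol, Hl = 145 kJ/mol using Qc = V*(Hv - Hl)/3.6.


Qc = 727 * (368 - 145) / 3.6 = 727 * 223 / 3.6 = 45030

45030 kW


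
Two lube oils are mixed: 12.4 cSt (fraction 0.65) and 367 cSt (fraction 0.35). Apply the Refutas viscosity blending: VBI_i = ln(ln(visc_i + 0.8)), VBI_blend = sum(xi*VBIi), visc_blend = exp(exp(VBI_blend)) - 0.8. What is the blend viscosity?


Refutas method: VBN_i = 14.534*ln(ln(visc_i + 0.8)) + 10.975, blended linearly by mass fraction; since VBN is linear in VBI_i = ln(ln(visc_i + 0.8)) and the fractions sum to 1, blend VBI directly: visc = exp(exp(VBI_blend)) - 0.8
VBI_1 = ln(ln(12.4 + 0.8)) = 0.947873
VBI_2 = ln(ln(367 + 0.8)) = 1.77623
VBI_blend = 0.65 * 0.947873 + 0.35 * 1.77623 = 1.2378
visc_blend = exp(exp(1.2378)) - 0.8 = 30.64

30.64 cSt


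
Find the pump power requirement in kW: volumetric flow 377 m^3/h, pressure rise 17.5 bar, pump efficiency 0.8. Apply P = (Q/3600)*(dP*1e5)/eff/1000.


Q = 377 / 3600 = 0.104722 m^3/s
P = 0.104722 * (17.5 * 1e5) / 0.8 / 1000 = 229.1

229.1 kW


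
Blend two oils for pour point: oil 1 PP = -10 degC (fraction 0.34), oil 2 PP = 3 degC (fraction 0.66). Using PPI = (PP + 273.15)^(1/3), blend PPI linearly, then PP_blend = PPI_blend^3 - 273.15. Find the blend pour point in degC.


PPI_1 = (-10 + 273.15)^(1/3) = 6.408176
PPI_2 = (3 + 273.15)^(1/3) = 6.512009
PPI_blend = 0.34 * 6.408176 + 0.66 * 6.512009 = 6.476706
PP_blend = 6.476706^3 - 273.15 = 271.6831 - 273.15 = -1.47

-1.47 degC


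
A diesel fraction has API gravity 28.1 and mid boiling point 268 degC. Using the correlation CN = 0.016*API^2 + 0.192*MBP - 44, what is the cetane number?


CN = 0.016 * 28.1^2 + 0.192 * 268 - 44
CN = 12.63376 + 51.456 - 44 = 20.08976

20.08976


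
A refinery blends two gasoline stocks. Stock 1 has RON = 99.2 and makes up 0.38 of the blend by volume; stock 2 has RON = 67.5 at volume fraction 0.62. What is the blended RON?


Linear blending: RON_blend = sum(vi * RONi)
Contribution 1: 0.38 * 99.2 = 37.696
Contribution 2: 0.62 * 67.5 = 41.85
RON_blend = 37.696 + 41.85 = 79.546

79.546


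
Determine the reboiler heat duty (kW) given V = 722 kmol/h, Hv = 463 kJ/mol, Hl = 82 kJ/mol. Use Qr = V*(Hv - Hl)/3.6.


Qr = 722 * (463 - 82) / 3.6 = 722 * 381 / 3.6 = 76410

76410 kW


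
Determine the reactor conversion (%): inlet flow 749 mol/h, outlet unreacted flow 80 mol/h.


X = (F_in - F_out) / F_in * 100
Moles reacted = 749 - 80 = 669
X = 669 / 749 * 100
= 0.8932 * 100
= 89.32 %

89.32 %


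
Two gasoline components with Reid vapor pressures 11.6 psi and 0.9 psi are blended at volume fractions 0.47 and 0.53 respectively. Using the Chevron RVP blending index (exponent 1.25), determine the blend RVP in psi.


Chevron index: RVP_blend = (sum xi*RVPi^1.25)^(1/1.25)
RVP^1.25 terms: 0.47 * 11.6^1.25 + 0.53 * 0.9^1.25 = 10.5263
RVP_blend = 10.5263^(1/1.25) = 6.574

6.574 psi


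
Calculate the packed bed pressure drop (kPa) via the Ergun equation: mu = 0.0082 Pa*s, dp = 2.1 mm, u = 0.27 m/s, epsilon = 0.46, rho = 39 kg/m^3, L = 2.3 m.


dp = 2.1 mm = 0.0021 m
Viscous term = 150*0.0082*0.27*(1-0.46)^2 / (0.0021^2*0.46^3) = 225603
Inertial term = 1.75*39*0.27^2*(1-0.46) / (0.0021*0.46^3) = 13144.1
dP/L = 225603 + 13144.1 = 238747 Pa/m
dP = 238747 * 2.3 / 1000 = 549.1 kPa

549.1 kPa


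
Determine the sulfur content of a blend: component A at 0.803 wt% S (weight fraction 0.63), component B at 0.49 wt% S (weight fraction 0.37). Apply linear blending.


Linear sulfur blending: S_blend = x1*S1 + x2*S2
Contribution 1: 0.63 * 0.803 = 0.50589 wt%
Contribution 2: 0.37 * 0.49 = 0.1813 wt%
S_blend = 0.50589 + 0.1813 = 0.68719

0.68719 wt%


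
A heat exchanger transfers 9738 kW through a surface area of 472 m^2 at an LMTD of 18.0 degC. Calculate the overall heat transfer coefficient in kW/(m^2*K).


From Q = U*A*LMTD, U = Q / (A * LMTD)
U = 9738 / (472 * 18.0) = 9738 / 8496 = 1.146

1.146 kW/(m^2*K)


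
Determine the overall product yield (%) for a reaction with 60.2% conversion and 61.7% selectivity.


Overall yield = conversion (%) * selectivity (%) / 100
Conversion = 60.2%, Selectivity = 61.7%
Y = 60.2 * 61.7 / 100
= 37.1434 %

37.1434 %


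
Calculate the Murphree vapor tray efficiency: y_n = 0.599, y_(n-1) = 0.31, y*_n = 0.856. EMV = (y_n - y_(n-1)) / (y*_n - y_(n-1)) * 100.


Murphree vapor efficiency: EMV = (y_n - y_(n-1)) / (y*_n - y_(n-1)) * 100
EMV = (0.599 - 0.31) / (0.856 - 0.31) * 100 = 0.289 / 0.546 * 100 = 52.93

52.93 %


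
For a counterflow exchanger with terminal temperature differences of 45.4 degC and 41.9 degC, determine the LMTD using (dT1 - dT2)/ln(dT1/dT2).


LMTD = (dT1 - dT2) / ln(dT1/dT2)
= (45.4 - 41.9) / ln(45.4 / 41.9) = 3.5 / 0.0802263 = 43.63

43.63 degC


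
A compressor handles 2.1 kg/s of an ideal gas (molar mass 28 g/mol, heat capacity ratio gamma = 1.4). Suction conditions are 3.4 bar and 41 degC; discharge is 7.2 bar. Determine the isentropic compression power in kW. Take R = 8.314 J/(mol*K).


Isentropic work: W = m*(gamma/(gamma-1))*(R*T1/MW)*((P2/P1)^((gamma-1)/gamma) - 1)
T1 = 41 + 273.15 = 314.15 K
Pressure ratio = 7.2 / 3.4 = 2.11765
Exponent = (1.4 - 1)/1.4 = 0.285714
(P2/P1)^exp - 1 = 2.11765^0.285714 - 1 = 0.239085
W = 2.1 * 1.4 / 0.4 * 8.314 * 314.15 / 28 * 0.239085 = 163.9

163.9 kW


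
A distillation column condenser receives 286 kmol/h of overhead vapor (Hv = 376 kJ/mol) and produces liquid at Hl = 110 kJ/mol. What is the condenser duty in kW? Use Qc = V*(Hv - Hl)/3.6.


Qc = 286 * (376 - 110) / 3.6 = 286 * 266 / 3.6 = 21130

21130 kW


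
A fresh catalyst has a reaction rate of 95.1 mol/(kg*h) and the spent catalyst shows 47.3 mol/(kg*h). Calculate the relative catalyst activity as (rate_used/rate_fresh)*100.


Activity (%) = (rate_used / rate_fresh) * 100
rate_used = 47.3, rate_fresh = 95.1
= (47.3 / 95.1) * 100
= 0.4974 * 100 = 49.74

49.74 %


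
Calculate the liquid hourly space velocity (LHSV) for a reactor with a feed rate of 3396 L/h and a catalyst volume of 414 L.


LHSV = volumetric feed rate / catalyst volume
= 3396 L/h / 414 L
= 8.203 h^-1

8.203 h^-1


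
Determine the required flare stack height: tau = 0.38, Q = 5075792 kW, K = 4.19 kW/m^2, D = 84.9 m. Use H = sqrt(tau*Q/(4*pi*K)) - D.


tau*Q/(4*pi*K) = 0.38 * 5075792 / (4 * pi * 4.19) = 36632.2
sqrt(36632.2) = 191.395
H = 191.395 - 84.9 = 106.5

106.5 m


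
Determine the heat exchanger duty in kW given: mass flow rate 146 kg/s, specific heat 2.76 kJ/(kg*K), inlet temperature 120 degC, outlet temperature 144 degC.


Q = m_dot * cp * delta_T
delta_T = 144 - 120 = 24 K
Q = 146 * 2.76 * 24
= 402.96 * 24
= 9671.04 kW

9671.04 kW


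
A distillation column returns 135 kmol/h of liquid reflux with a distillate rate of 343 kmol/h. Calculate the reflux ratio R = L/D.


Reflux ratio definition: R = L / D (liquid returned / distillate withdrawn)
L = 135 kmol/h, D = 343 kmol/h
R = 135 / 343 = 0.3936

0.3936


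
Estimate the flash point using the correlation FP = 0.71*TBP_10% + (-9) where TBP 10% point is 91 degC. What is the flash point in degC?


FP = 0.71 * 91 + (-9) = 55.61

55.61 degC


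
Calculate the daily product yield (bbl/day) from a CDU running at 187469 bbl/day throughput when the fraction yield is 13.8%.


Crude throughput = 187469 bbl/day
Fraction yield = 13.8%
yield = throughput * fraction / 100
yield = 187469 * 13.8 / 100 = 25870.722

25870.722 bbl/day


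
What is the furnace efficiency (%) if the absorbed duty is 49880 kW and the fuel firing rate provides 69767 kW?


Furnace efficiency = Q_absorbed / Q_fuel * 100
= 49880 / 69767 * 100 = 71.50

71.50 %


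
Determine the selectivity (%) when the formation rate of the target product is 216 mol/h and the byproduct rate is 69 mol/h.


Selectivity = desired / (desired + undesired) * 100
Total products = 216 + 69 = 285 mol/h
S = 216 / 285 * 100
= 0.7579 * 100
= 75.79 %

75.79 %


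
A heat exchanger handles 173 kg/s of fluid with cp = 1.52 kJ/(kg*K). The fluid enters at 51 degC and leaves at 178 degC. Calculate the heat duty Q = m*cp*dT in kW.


Q = m_dot * cp * delta_T
delta_T = 178 - 51 = 127 K
Q = 173 * 1.52 * 127
= 262.96 * 127
= 33395.92 kW

33395.92 kW


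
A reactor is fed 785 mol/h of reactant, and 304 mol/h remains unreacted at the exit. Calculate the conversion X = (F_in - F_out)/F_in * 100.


X = (F_in - F_out) / F_in * 100
Moles reacted = 785 - 304 = 481
X = 481 / 785 * 100
= 0.6127 * 100
= 61.27 %

61.27 %


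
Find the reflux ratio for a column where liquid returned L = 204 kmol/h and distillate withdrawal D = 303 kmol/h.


Reflux ratio definition: R = L / D (liquid returned / distillate withdrawn)
L = 204 kmol/h, D = 303 kmol/h
R = 204 / 303 = 0.6733

0.6733


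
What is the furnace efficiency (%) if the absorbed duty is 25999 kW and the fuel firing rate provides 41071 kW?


Furnace efficiency = Q_absorbed / Q_fuel * 100
= 25999 / 41071 * 100 = 63.30

63.30 %


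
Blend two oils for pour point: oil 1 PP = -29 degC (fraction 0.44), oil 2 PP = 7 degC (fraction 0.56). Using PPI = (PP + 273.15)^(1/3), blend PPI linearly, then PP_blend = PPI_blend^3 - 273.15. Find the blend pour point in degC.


PPI_1 = (-29 + 273.15)^(1/3) = 6.25008
PPI_2 = (7 + 273.15)^(1/3) = 6.543301
PPI_blend = 0.44 * 6.25008 + 0.56 * 6.543301 = 6.414284
PP_blend = 6.414284^3 - 273.15 = 263.9031 - 273.15 = -9.25

-9.25 degC


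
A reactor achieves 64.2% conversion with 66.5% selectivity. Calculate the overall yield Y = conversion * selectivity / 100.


Overall yield = conversion (%) * selectivity (%) / 100
Conversion = 64.2%, Selectivity = 66.5%
Y = 64.2 * 66.5 / 100
= 42.693 %

42.693 %


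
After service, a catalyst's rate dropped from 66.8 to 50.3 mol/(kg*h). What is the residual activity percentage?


Activity (%) = (rate_used / rate_fresh) * 100
rate_used = 50.3, rate_fresh = 66.8
= (50.3 / 66.8) * 100
= 0.7530 * 100 = 75.30

75.30 %


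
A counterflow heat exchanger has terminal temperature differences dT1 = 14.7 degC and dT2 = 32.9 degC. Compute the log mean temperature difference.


LMTD = (dT1 - dT2) / ln(dT1/dT2)
= (14.7 - 32.9) / ln(14.7 / 32.9) = -18.2 / -0.805625 = 22.59

22.59 degC


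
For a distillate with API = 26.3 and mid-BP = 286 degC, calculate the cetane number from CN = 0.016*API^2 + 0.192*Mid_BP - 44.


CN = 0.016 * 26.3^2 + 0.192 * 286 - 44
CN = 11.06704 + 54.912 - 44 = 21.97904

21.97904


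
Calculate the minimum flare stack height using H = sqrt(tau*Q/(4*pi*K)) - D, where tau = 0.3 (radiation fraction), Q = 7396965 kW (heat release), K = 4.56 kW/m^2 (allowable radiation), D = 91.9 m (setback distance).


tau*Q/(4*pi*K) = 0.3 * 7396965 / (4 * pi * 4.56) = 38725.8
sqrt(38725.8) = 196.789
H = 196.789 - 91.9 = 104.9

104.9 m


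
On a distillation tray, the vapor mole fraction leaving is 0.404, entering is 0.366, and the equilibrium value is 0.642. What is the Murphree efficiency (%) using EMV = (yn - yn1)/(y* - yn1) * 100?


Murphree vapor efficiency: EMV = (y_n - y_(n-1)) / (y*_n - y_(n-1)) * 100
EMV = (0.404 - 0.366) / (0.642 - 0.366) * 100 = 0.038 / 0.276 * 100 = 13.77

13.77 %


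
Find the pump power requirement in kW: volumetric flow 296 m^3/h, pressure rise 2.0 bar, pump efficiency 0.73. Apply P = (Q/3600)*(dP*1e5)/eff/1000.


Q = 296 / 3600 = 0.0822222 m^3/s
P = 0.0822222 * (2.0 * 1e5) / 0.73 / 1000 = 22.53

22.53 kW


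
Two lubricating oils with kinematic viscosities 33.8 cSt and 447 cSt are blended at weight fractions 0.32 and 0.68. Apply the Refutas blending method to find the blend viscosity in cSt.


Refutas method: VBN_i = 14.534*ln(ln(visc_i + 0.8)) + 10.975, blended linearly by mass fraction; since VBN is linear in VBI_i = ln(ln(visc_i + 0.8)) and the fractions sum to 1, blend VBI directly: visc = exp(exp(VBI_blend)) - 0.8
VBI_1 = ln(ln(33.8 + 0.8)) = 1.26521
VBI_2 = ln(ln(447 + 0.8)) = 1.809
VBI_blend = 0.32 * 1.26521 + 0.68 * 1.809 = 1.63499
visc_blend = exp(exp(1.63499)) - 0.8 = 168.1

168.1 cSt


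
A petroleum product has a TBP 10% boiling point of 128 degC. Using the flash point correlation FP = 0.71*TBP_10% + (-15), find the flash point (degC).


FP = 0.71 * 128 + (-15) = 75.88

75.88 degC


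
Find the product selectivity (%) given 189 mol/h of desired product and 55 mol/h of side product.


Selectivity = desired / (desired + undesired) * 100
Total products = 189 + 55 = 244 mol/h
S = 189 / 244 * 100
= 0.7746 * 100
= 77.46 %

77.46 %


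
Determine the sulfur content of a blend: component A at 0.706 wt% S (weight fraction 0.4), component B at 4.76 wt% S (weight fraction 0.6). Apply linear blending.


Linear sulfur blending: S_blend = x1*S1 + x2*S2
Contribution 1: 0.4 * 0.706 = 0.2824 wt%
Contribution 2: 0.6 * 4.76 = 2.856 wt%
S_blend = 0.2824 + 2.856 = 3.1384

3.1384 wt%


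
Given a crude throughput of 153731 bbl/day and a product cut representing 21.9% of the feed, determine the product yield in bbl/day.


Crude throughput = 153731 bbl/day
Fraction yield = 21.9%
yield = throughput * fraction / 100
yield = 153731 * 21.9 / 100 = 33667.089

33667.089 bbl/day


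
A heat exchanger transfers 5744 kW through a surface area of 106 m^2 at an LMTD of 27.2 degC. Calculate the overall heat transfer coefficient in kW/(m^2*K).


From Q = U*A*LMTD, U = Q / (A * LMTD)
U = 5744 / (106 * 27.2) = 5744 / 2883.2 = 1.992

1.992 kW/(m^2*K)


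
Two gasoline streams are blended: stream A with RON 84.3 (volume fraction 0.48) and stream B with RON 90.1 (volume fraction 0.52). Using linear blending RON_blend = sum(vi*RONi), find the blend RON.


Linear blending: RON_blend = sum(vi * RONi)
Contribution 1: 0.48 * 84.3 = 40.464
Contribution 2: 0.52 * 90.1 = 46.852
RON_blend = 40.464 + 46.852 = 87.316

87.316


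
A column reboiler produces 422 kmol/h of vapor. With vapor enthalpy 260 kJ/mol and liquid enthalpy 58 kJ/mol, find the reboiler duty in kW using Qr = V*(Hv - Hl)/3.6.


Qr = 422 * (260 - 58) / 3.6 = 422 * 202 / 3.6 = 23680

23680 kW


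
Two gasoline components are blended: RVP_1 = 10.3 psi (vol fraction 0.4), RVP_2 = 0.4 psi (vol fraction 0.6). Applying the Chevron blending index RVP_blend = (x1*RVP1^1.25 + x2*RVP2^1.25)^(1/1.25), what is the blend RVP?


Chevron index: RVP_blend = (sum xi*RVPi^1.25)^(1/1.25)
RVP^1.25 terms: 0.4 * 10.3^1.25 + 0.6 * 0.4^1.25 = 7.57172
RVP_blend = 7.57172^(1/1.25) = 5.051

5.051 psi


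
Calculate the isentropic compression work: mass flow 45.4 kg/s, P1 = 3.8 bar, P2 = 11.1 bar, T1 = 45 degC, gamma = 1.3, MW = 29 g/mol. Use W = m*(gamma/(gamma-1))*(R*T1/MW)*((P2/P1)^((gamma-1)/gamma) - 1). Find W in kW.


Isentropic work: W = m*(gamma/(gamma-1))*(R*T1/MW)*((P2/P1)^((gamma-1)/gamma) - 1)
T1 = 45 + 273.15 = 318.15 K
Pressure ratio = 11.1 / 3.8 = 2.92105
Exponent = (1.3 - 1)/1.3 = 0.230769
(P2/P1)^exp - 1 = 2.92105^0.230769 - 1 = 0.280654
W = 45.4 * 1.3 / 0.3 * 8.314 * 318.15 / 29 * 0.280654 = 5036

5036 kW


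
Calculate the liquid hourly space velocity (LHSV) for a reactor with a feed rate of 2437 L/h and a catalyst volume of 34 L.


LHSV = volumetric feed rate / catalyst volume
= 2437 L/h / 34 L
= 71.68 h^-1

71.68 h^-1


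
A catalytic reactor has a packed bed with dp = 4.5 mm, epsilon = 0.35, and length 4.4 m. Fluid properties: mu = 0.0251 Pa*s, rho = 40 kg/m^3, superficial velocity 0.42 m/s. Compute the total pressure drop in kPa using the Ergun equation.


dp = 4.5 mm = 0.0045 m
Viscous term = 150*0.0251*0.42*(1-0.35)^2 / (0.0045^2*0.35^3) = 769506
Inertial term = 1.75*40*0.42^2*(1-0.35) / (0.0045*0.35^3) = 41600
dP/L = 769506 + 41600 = 811106 Pa/m
dP = 811106 * 4.4 / 1000 = 3569 kPa

3569 kPa


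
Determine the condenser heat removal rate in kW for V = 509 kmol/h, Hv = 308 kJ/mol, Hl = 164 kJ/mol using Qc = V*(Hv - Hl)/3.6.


Qc = 509 * (308 - 164) / 3.6 = 509 * 144 / 3.6 = 20360

20360 kW


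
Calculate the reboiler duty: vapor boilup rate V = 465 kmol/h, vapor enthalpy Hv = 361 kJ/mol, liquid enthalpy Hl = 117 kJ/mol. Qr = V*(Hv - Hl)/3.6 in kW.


Qr = 465 * (361 - 117) / 3.6 = 465 * 244 / 3.6 = 31520

31520 kW


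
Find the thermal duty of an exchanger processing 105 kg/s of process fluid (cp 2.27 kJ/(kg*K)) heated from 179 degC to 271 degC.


Q = m_dot * cp * delta_T
delta_T = 271 - 179 = 92 K
Q = 105 * 2.27 * 92
= 238.35 * 92
= 21928.2 kW

21928.2 kW


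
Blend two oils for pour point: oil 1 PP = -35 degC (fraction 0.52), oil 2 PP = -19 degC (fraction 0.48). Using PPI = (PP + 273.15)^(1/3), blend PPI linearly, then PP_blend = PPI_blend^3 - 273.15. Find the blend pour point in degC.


PPI_1 = (-35 + 273.15)^(1/3) = 6.198456
PPI_2 = (-19 + 273.15)^(1/3) = 6.334272
PPI_blend = 0.52 * 6.198456 + 0.48 * 6.334272 = 6.263648
PP_blend = 6.263648^3 - 273.15 = 245.7435 - 273.15 = -27.41

-27.41 degC


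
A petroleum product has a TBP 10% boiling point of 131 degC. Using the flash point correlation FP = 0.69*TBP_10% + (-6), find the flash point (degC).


FP = 0.69 * 131 + (-6) = 84.39

84.39 degC


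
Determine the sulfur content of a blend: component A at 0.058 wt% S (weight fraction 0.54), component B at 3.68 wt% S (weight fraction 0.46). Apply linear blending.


Linear sulfur blending: S_blend = x1*S1 + x2*S2
Contribution 1: 0.54 * 0.058 = 0.03132 wt%
Contribution 2: 0.46 * 3.68 = 1.6928 wt%
S_blend = 0.03132 + 1.6928 = 1.72412

1.72412 wt%


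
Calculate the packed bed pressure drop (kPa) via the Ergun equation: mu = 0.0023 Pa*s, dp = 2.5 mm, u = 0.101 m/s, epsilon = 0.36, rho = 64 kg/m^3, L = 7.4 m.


dp = 2.5 mm = 0.0025 m
Viscous term = 150*0.0023*0.101*(1-0.36)^2 / (0.0025^2*0.36^3) = 48945.5
Inertial term = 1.75*64*0.101^2*(1-0.36) / (0.0025*0.36^3) = 6268.93
dP/L = 48945.5 + 6268.93 = 55214.4 Pa/m
dP = 55214.4 * 7.4 / 1000 = 408.6 kPa

408.6 kPa


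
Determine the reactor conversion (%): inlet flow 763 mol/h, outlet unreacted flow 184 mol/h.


X = (F_in - F_out) / F_in * 100
Moles reacted = 763 - 184 = 579
X = 579 / 763 * 100
= 0.7588 * 100
= 75.88 %

75.88 %


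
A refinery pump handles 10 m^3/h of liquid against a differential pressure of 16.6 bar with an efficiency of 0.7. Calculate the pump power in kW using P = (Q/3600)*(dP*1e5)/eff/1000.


Q = 10 / 3600 = 0.00277778 m^3/s
P = 0.00277778 * (16.6 * 1e5) / 0.7 / 1000 = 6.587

6.587 kW


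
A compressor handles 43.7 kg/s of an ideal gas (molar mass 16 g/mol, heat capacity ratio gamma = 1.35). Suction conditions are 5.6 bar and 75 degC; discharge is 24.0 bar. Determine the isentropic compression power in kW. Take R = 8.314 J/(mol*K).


Isentropic work: W = m*(gamma/(gamma-1))*(R*T1/MW)*((P2/P1)^((gamma-1)/gamma) - 1)
T1 = 75 + 273.15 = 348.15 K
Pressure ratio = 24.0 / 5.6 = 4.28571
Exponent = (1.35 - 1)/1.35 = 0.259259
(P2/P1)^exp - 1 = 4.28571^0.259259 - 1 = 0.458336
W = 43.7 * 1.35 / 0.35 * 8.314 * 348.15 / 16 * 0.458336 = 13980

13980 kW


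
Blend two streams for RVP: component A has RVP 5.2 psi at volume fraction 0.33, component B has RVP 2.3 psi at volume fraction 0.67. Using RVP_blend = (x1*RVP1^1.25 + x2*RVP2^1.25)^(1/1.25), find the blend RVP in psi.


Chevron index: RVP_blend = (sum xi*RVPi^1.25)^(1/1.25)
RVP^1.25 terms: 0.33 * 5.2^1.25 + 0.67 * 2.3^1.25 = 4.48903
RVP_blend = 4.48903^(1/1.25) = 3.324

3.324 psi


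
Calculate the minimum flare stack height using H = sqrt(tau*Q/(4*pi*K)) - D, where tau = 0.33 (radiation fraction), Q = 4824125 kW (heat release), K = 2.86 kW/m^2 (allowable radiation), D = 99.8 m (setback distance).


tau*Q/(4*pi*K) = 0.33 * 4824125 / (4 * pi * 2.86) = 44295.2
sqrt(44295.2) = 210.464
H = 210.464 - 99.8 = 110.7

110.7 m


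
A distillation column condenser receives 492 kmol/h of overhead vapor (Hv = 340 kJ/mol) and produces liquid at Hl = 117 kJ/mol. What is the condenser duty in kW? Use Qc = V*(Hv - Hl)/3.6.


Qc = 492 * (340 - 117) / 3.6 = 492 * 223 / 3.6 = 30480

30480 kW


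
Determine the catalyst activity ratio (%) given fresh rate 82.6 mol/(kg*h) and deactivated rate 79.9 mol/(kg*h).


Activity (%) = (rate_used / rate_fresh) * 100
rate_used = 79.9, rate_fresh = 82.6
= (79.9 / 82.6) * 100
= 0.9673 * 100 = 96.73

96.73 %


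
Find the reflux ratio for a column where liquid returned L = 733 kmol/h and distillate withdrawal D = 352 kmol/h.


Reflux ratio definition: R = L / D (liquid returned / distillate withdrawn)
L = 733 kmol/h, D = 352 kmol/h
R = 733 / 352 = 2.082

2.082


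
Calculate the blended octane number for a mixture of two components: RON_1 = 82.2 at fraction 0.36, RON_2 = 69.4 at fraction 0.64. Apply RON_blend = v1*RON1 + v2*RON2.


Linear blending: RON_blend = sum(vi * RONi)
Contribution 1: 0.36 * 82.2 = 29.592
Contribution 2: 0.64 * 69.4 = 44.416
RON_blend = 29.592 + 44.416 = 74.008

74.008


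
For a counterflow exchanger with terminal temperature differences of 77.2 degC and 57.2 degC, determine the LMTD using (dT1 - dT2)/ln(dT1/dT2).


LMTD = (dT1 - dT2) / ln(dT1/dT2)
= (77.2 - 57.2) / ln(77.2 / 57.2) = 20 / 0.299846 = 66.70

66.70 degC


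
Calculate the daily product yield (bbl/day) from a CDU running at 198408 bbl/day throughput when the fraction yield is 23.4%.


Crude throughput = 198408 bbl/day
Fraction yield = 23.4%
yield = throughput * fraction / 100
yield = 198408 * 23.4 / 100 = 46427.472

46427.472 bbl/day


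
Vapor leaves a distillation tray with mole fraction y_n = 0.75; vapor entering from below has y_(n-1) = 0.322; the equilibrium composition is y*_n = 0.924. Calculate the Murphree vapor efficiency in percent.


Murphree vapor efficiency: EMV = (y_n - y_(n-1)) / (y*_n - y_(n-1)) * 100
EMV = (0.75 - 0.322) / (0.924 - 0.322) * 100 = 0.428 / 0.602 * 100 = 71.10

71.10 %


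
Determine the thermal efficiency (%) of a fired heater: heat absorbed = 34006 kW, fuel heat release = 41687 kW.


Furnace efficiency = Q_absorbed / Q_fuel * 100
= 34006 / 41687 * 100 = 81.57

81.57 %


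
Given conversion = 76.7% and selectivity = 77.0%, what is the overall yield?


Overall yield = conversion (%) * selectivity (%) / 100
Conversion = 76.7%, Selectivity = 77.0%
Y = 76.7 * 77.0 / 100
= 59.059 %

59.059 %


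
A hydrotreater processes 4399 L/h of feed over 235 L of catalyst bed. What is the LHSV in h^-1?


LHSV = volumetric feed rate / catalyst volume
= 4399 L/h / 235 L
= 18.72 h^-1

18.72 h^-1


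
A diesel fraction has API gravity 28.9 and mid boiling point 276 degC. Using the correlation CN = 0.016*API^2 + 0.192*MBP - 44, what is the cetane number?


CN = 0.016 * 28.9^2 + 0.192 * 276 - 44
CN = 13.36336 + 52.992 - 44 = 22.35536

22.35536


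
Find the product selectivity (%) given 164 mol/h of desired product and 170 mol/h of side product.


Selectivity = desired / (desired + undesired) * 100
Total products = 164 + 170 = 334 mol/h
S = 164 / 334 * 100
= 0.4910 * 100
= 49.10 %

49.10 %


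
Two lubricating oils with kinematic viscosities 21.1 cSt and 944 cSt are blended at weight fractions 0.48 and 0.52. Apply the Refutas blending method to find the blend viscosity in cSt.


Refutas method: VBN_i = 14.534*ln(ln(visc_i + 0.8)) + 10.975, blended linearly by mass fraction; since VBN is linear in VBI_i = ln(ln(visc_i + 0.8)) and the fractions sum to 1, blend VBI directly: visc = exp(exp(VBI_blend)) - 0.8
VBI_1 = ln(ln(21.1 + 0.8)) = 1.12703
VBI_2 = ln(ln(944 + 0.8)) = 1.92439
VBI_blend = 0.48 * 1.12703 + 0.52 * 1.92439 = 1.54166
visc_blend = exp(exp(1.54166)) - 0.8 = 106.1

106.1 cSt


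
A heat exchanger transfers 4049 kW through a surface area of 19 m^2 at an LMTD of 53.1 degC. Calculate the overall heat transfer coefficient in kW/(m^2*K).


From Q = U*A*LMTD, U = Q / (A * LMTD)
U = 4049 / (19 * 53.1) = 4049 / 1008.9 = 4.013

4.013 kW/(m^2*K)


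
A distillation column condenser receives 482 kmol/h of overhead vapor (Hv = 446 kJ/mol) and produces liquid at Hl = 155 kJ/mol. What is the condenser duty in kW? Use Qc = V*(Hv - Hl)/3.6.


Qc = 482 * (446 - 155) / 3.6 = 482 * 291 / 3.6 = 38960

38960 kW


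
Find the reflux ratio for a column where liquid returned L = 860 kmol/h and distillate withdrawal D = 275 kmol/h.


Reflux ratio definition: R = L / D (liquid returned / distillate withdrawn)
L = 860 kmol/h, D = 275 kmol/h
R = 860 / 275 = 3.127

3.127


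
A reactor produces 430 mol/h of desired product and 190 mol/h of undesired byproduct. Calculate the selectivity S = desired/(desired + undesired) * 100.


Selectivity = desired / (desired + undesired) * 100
Total products = 430 + 190 = 620 mol/h
S = 430 / 620 * 100
= 0.6935 * 100
= 69.35 %

69.35 %


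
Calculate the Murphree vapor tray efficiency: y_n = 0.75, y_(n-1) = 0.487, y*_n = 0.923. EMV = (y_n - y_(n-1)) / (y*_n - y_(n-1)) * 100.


Murphree vapor efficiency: EMV = (y_n - y_(n-1)) / (y*_n - y_(n-1)) * 100
EMV = (0.75 - 0.487) / (0.923 - 0.487) * 100 = 0.263 / 0.436 * 100 = 60.32

60.32 %


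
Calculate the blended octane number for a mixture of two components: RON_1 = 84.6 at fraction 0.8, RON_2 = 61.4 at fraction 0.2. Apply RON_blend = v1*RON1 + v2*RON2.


Linear blending: RON_blend = sum(vi * RONi)
Contribution 1: 0.8 * 84.6 = 67.68
Contribution 2: 0.2 * 61.4 = 12.28
RON_blend = 67.68 + 12.28 = 79.96

79.96


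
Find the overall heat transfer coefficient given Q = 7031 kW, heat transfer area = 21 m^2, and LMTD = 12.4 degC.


From Q = U*A*LMTD, U = Q / (A * LMTD)
U = 7031 / (21 * 12.4) = 7031 / 260.4 = 27.00

27.00 kW/(m^2*K)


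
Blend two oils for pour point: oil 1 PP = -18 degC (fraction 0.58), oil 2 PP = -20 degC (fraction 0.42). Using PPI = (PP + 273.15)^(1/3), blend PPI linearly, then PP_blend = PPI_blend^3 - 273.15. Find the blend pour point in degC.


PPI_1 = (-18 + 273.15)^(1/3) = 6.342569
PPI_2 = (-20 + 273.15)^(1/3) = 6.325953
PPI_blend = 0.58 * 6.342569 + 0.42 * 6.325953 = 6.33559
PP_blend = 6.33559^3 - 273.15 = 254.3087 - 273.15 = -18.84

-18.84 degC


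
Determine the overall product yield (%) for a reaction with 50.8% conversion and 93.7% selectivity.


Overall yield = conversion (%) * selectivity (%) / 100
Conversion = 50.8%, Selectivity = 93.7%
Y = 50.8 * 93.7 / 100
= 47.5996 %

47.5996 %


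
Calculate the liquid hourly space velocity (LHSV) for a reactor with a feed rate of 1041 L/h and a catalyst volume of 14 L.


LHSV = volumetric feed rate / catalyst volume
= 1041 L/h / 14 L
= 74.36 h^-1

74.36 h^-1


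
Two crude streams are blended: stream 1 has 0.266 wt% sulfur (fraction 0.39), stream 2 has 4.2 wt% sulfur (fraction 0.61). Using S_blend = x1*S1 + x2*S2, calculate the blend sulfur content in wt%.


Linear sulfur blending: S_blend = x1*S1 + x2*S2
Contribution 1: 0.39 * 0.266 = 0.10374 wt%
Contribution 2: 0.61 * 4.2 = 2.562 wt%
S_blend = 0.10374 + 2.562 = 2.66574

2.66574 wt%


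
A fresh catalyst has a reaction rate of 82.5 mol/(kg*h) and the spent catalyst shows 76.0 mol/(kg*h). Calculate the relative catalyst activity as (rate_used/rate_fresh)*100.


Activity (%) = (rate_used / rate_fresh) * 100
rate_used = 76.0, rate_fresh = 82.5
= (76.0 / 82.5) * 100
= 0.9212 * 100 = 92.12

92.12 %


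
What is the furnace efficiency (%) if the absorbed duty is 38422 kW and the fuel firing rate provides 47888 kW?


Furnace efficiency = Q_absorbed / Q_fuel * 100
= 38422 / 47888 * 100 = 80.23

80.23 %


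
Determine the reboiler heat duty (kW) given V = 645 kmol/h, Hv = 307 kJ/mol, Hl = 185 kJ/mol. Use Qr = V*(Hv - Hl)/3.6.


Qr = 645 * (307 - 185) / 3.6 = 645 * 122 / 3.6 = 21860

21860 kW


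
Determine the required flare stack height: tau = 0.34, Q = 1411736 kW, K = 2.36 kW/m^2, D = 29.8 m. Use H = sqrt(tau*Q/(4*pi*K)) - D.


tau*Q/(4*pi*K) = 0.34 * 1411736 / (4 * pi * 2.36) = 16184.9
sqrt(16184.9) = 127.22
H = 127.22 - 29.8 = 97.42

97.42 m


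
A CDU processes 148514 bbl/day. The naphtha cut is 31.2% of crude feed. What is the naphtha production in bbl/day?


Crude throughput = 148514 bbl/day
Fraction yield = 31.2%
yield = throughput * fraction / 100
yield = 148514 * 31.2 / 100 = 46336.368

46336.368 bbl/day


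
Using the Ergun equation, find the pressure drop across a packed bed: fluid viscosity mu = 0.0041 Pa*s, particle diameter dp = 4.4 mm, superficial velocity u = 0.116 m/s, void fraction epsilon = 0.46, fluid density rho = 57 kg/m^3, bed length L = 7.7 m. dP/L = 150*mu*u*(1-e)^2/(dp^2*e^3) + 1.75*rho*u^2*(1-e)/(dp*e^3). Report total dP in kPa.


dp = 4.4 mm = 0.0044 m
Viscous term = 150*0.0041*0.116*(1-0.46)^2 / (0.0044^2*0.46^3) = 11039.3
Inertial term = 1.75*57*0.116^2*(1-0.46) / (0.0044*0.46^3) = 1692.37
dP/L = 11039.3 + 1692.37 = 12731.7 Pa/m
dP = 12731.7 * 7.7 / 1000 = 98.03 kPa

98.03 kPa


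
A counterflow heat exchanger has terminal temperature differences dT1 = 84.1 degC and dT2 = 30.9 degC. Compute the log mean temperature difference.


LMTD = (dT1 - dT2) / ln(dT1/dT2)
= (84.1 - 30.9) / ln(84.1 / 30.9) = 53.2 / 1.00125 = 53.13

53.13 degC


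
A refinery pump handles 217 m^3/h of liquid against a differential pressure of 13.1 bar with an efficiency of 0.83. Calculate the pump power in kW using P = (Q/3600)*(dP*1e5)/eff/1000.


Q = 217 / 3600 = 0.0602778 m^3/s
P = 0.0602778 * (13.1 * 1e5) / 0.83 / 1000 = 95.14

95.14 kW


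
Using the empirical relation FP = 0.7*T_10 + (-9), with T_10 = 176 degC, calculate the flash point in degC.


FP = 0.7 * 176 + (-9) = 114.2

114.2 degC


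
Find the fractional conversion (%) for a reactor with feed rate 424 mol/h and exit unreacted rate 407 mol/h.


X = (F_in - F_out) / F_in * 100
Moles reacted = 424 - 407 = 17
X = 17 / 424 * 100
= 0.04009 * 100
= 4.009 %

4.009 %


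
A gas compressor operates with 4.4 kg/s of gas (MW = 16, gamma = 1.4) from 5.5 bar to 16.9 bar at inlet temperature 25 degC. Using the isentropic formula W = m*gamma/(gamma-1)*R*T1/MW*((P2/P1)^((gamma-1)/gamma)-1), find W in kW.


Isentropic work: W = m*(gamma/(gamma-1))*(R*T1/MW)*((P2/P1)^((gamma-1)/gamma) - 1)
T1 = 25 + 273.15 = 298.15 K
Pressure ratio = 16.9 / 5.5 = 3.07273
Exponent = (1.4 - 1)/1.4 = 0.285714
(P2/P1)^exp - 1 = 3.07273^0.285714 - 1 = 0.378137
W = 4.4 * 1.4 / 0.4 * 8.314 * 298.15 / 16 * 0.378137 = 902.2

902.2 kW


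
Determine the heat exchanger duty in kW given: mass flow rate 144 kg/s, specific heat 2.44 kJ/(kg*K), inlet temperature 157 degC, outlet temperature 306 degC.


Q = m_dot * cp * delta_T
delta_T = 306 - 157 = 149 K
Q = 144 * 2.44 * 149
= 351.36 * 149
= 52352.64 kW

52352.64 kW


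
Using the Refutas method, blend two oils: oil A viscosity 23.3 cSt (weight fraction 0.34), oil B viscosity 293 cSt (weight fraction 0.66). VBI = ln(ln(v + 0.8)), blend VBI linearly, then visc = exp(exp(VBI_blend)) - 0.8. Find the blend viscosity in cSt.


Refutas method: VBN_i = 14.534*ln(ln(visc_i + 0.8)) + 10.975, blended linearly by mass fraction; since VBN is linear in VBI_i = ln(ln(visc_i + 0.8)) and the fractions sum to 1, blend VBI directly: visc = exp(exp(VBI_blend)) - 0.8
VBI_1 = ln(ln(23.3 + 0.8)) = 1.15758
VBI_2 = ln(ln(293 + 0.8)) = 1.73746
VBI_blend = 0.34 * 1.15758 + 0.66 * 1.73746 = 1.5403
visc_blend = exp(exp(1.5403)) - 0.8 = 105.5

105.5 cSt


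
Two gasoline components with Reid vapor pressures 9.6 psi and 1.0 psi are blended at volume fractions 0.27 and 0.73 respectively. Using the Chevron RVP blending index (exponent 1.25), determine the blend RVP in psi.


Chevron index: RVP_blend = (sum xi*RVPi^1.25)^(1/1.25)
RVP^1.25 terms: 0.27 * 9.6^1.25 + 0.73 * 1.0^1.25 = 5.2925
RVP_blend = 5.2925^(1/1.25) = 3.793

3.793 psi


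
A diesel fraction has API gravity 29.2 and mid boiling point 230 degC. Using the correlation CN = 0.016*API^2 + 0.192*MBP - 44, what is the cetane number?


CN = 0.016 * 29.2^2 + 0.192 * 230 - 44
CN = 13.64224 + 44.16 - 44 = 13.80224

13.80224


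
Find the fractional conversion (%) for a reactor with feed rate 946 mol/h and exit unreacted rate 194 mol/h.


X = (F_in - F_out) / F_in * 100
Moles reacted = 946 - 194 = 752
X = 752 / 946 * 100
= 0.7949 * 100
= 79.49 %

79.49 %


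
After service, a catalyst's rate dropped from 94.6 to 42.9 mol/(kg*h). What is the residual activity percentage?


Activity (%) = (rate_used / rate_fresh) * 100
rate_used = 42.9, rate_fresh = 94.6
= (42.9 / 94.6) * 100
= 0.4535 * 100 = 45.35

45.35 %


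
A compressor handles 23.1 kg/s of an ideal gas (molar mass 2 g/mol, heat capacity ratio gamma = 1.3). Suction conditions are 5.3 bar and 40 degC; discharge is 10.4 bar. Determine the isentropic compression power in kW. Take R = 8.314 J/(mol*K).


Isentropic work: W = m*(gamma/(gamma-1))*(R*T1/MW)*((P2/P1)^((gamma-1)/gamma) - 1)
T1 = 40 + 273.15 = 313.15 K
Pressure ratio = 10.4 / 5.3 = 1.96226
Exponent = (1.3 - 1)/1.3 = 0.230769
(P2/P1)^exp - 1 = 1.96226^0.230769 - 1 = 0.168313
W = 23.1 * 1.3 / 0.3 * 8.314 * 313.15 / 2 * 0.168313 = 21930

21930 kW


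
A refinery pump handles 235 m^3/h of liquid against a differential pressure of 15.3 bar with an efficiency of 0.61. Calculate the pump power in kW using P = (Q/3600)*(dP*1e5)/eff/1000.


Q = 235 / 3600 = 0.0652778 m^3/s
P = 0.0652778 * (15.3 * 1e5) / 0.61 / 1000 = 163.7

163.7 kW


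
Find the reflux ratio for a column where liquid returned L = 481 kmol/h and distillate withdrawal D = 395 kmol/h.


Reflux ratio definition: R = L / D (liquid returned / distillate withdrawn)
L = 481 kmol/h, D = 395 kmol/h
R = 481 / 395 = 1.218

1.218


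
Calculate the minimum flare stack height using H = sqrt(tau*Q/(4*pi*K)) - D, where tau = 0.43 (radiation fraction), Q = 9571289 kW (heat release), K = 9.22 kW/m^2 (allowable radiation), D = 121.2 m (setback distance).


tau*Q/(4*pi*K) = 0.43 * 9571289 / (4 * pi * 9.22) = 35522.1
sqrt(35522.1) = 188.473
H = 188.473 - 121.2 = 67.27

67.27 m


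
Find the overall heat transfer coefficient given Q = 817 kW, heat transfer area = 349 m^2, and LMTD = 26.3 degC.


From Q = U*A*LMTD, U = Q / (A * LMTD)
U = 817 / (349 * 26.3) = 817 / 9178.7 = 0.08901

0.08901 kW/(m^2*K)


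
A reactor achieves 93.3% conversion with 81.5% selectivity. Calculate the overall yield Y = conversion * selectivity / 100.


Overall yield = conversion (%) * selectivity (%) / 100
Conversion = 93.3%, Selectivity = 81.5%
Y = 93.3 * 81.5 / 100
= 76.0395 %

76.0395 %


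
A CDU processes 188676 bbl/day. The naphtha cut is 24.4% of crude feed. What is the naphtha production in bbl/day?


Crude throughput = 188676 bbl/day
Fraction yield = 24.4%
yield = throughput * fraction / 100
yield = 188676 * 24.4 / 100 = 46036.944

46036.944 bbl/day


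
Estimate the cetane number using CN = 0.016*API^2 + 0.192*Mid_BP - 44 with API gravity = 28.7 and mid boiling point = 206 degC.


CN = 0.016 * 28.7^2 + 0.192 * 206 - 44
CN = 13.17904 + 39.552 - 44 = 8.73104

8.73104


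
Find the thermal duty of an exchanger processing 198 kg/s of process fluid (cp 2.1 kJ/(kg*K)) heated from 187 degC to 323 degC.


Q = m_dot * cp * delta_T
delta_T = 323 - 187 = 136 K
Q = 198 * 2.1 * 136
= 415.8 * 136
= 56548.8 kW

56548.8 kW
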